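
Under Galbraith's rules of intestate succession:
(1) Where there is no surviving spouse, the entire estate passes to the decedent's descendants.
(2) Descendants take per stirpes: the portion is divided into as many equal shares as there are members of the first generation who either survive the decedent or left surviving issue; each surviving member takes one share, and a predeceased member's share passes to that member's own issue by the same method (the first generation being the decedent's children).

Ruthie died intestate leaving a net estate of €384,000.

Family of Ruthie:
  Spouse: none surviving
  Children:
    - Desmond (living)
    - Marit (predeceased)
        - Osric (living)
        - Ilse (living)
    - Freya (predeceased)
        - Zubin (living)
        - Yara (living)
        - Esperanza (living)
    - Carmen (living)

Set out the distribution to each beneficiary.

Desmond: €96,000; Osric: €48,000; Ilse: €48,000; Zubin: €32,000; Yara: €32,000; Esperanza: €32,000; Carmen: €96,000

The entire €384,000 passes to the descendants.
That amount (€384,000) is divided into 4 shares of €96,000: Desmond and Carmen each take €96,000; Marit's €96,000 share passes to Marit's issue; Freya's €96,000 share passes to Freya's issue.
Marit's share (€96,000) is divided into 2 shares of €48,000: Osric and Ilse each take €48,000.
Freya's share (€96,000) is divided into 3 shares of €32,000: Zubin, Yara, and Esperanza each take €32,000.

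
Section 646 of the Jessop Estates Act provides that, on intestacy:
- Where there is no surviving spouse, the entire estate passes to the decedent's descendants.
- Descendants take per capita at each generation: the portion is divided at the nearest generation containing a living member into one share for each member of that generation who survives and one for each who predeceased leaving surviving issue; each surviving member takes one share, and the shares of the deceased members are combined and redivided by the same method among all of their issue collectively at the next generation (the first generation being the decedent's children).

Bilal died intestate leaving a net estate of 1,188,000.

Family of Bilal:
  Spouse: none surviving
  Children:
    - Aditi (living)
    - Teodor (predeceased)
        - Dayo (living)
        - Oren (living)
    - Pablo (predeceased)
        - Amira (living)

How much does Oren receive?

The entire 1,188,000 passes to the descendants.
That amount (1,188,000) is divided at the children's generation into 3 shares of 396,000. Aditi takes 396,000. The 2 shares of the deceased (Teodor and Pablo) are combined into a pool of 792,000.
That pool (792,000) is divided at the grandchildren's generation equally among Dayo, Oren, and Amira: 264,000 each.

Oren receives 264,000.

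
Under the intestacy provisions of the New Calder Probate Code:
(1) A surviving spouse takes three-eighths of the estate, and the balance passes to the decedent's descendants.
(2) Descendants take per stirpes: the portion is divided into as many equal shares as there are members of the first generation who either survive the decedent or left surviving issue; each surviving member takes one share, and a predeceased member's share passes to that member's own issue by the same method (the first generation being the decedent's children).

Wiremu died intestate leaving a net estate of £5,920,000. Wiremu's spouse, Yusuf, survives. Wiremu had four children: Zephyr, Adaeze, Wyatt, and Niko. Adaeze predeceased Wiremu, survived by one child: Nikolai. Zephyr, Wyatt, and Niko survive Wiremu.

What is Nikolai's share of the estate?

Yusuf takes three-eighths of £5,920,000 = £2,220,000. The remaining £3,700,000 passes to the descendants.
The descendants' portion (£3,700,000) is divided into 4 shares of £925,000: Zephyr, Wyatt, and Niko each take £925,000; Adaeze's £925,000 share passes to Adaeze's issue.
Adaeze's share (£925,000) passes entirely to Nikolai.

Nikolai receives £925,000.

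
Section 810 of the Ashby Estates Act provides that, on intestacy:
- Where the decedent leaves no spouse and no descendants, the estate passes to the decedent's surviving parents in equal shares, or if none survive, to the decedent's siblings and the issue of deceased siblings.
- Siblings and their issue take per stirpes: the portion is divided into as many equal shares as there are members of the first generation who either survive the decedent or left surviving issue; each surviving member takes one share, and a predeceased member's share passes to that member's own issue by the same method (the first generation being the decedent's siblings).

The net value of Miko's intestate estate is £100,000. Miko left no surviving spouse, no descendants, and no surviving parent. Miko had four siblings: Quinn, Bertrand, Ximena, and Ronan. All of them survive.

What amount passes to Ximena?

Ximena receives £25,000.

The entire £100,000 passes to the siblings and their issue.
That amount (£100,000) is divided into 4 shares of £25,000: Quinn, Bertrand, Ximena, and Ronan each take £25,000.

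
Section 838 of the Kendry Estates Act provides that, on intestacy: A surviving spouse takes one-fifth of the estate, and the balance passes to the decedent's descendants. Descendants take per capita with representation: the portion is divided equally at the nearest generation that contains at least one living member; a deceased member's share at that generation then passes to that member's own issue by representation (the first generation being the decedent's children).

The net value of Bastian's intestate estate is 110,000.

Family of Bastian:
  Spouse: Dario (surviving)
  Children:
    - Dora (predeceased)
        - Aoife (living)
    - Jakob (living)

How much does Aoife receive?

Dario takes one-fifth of 110,000 = 22,000. The remaining 88,000 passes to the descendants.
The descendants' portion (88,000) is divided into 2 shares of 44,000: Jakob takes 44,000; Dora's 44,000 share passes to Dora's issue.
Dora's share (44,000) passes entirely to Aoife.

Aoife receives 44,000.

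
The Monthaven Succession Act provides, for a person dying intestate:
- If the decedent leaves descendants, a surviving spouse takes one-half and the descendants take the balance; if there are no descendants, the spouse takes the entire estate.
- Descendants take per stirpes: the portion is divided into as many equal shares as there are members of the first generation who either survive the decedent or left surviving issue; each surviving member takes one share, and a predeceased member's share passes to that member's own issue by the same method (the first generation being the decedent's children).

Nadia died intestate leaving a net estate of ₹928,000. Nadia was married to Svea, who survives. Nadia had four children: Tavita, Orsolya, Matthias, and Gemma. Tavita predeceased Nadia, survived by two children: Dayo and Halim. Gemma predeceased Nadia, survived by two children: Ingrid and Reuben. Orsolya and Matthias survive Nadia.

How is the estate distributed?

Svea: ₹464,000; Dayo: ₹58,000; Halim: ₹58,000; Orsolya: ₹116,000; Matthias: ₹116,000; Ingrid: ₹58,000; Reuben: ₹58,000

Svea takes one-half of ₹928,000 = ₹464,000. The remaining ₹464,000 passes to the descendants.
The descendants' portion (₹464,000) is divided into 4 shares of ₹116,000: Orsolya and Matthias each take ₹116,000; Tavita's ₹116,000 share passes to Tavita's issue; Gemma's ₹116,000 share passes to Gemma's issue.
Tavita's share (₹116,000) is divided into 2 shares of ₹58,000: Dayo and Halim each take ₹58,000.
Gemma's share (₹116,000) is divided into 2 shares of ₹58,000: Ingrid and Reuben each take ₹58,000.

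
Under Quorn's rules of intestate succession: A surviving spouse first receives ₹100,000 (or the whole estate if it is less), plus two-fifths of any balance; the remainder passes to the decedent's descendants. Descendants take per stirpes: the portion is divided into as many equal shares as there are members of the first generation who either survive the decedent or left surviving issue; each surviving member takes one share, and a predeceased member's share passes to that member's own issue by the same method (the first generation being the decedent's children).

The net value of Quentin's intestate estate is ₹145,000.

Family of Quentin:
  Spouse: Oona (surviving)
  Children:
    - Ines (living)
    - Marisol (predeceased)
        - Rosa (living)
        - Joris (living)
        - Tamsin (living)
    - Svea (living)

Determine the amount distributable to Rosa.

Oona first takes ₹100,000, leaving a balance of ₹45,000. Oona then takes two-fifths of the balance (₹18,000), for a total of ₹118,000. The remaining ₹27,000 passes to the descendants.
The descendants' portion (₹27,000) is divided into 3 shares of ₹9,000: Ines and Svea each take ₹9,000; Marisol's ₹9,000 share passes to Marisol's issue.
Marisol's share (₹9,000) is divided into 3 shares of ₹3,000: Rosa, Joris, and Tamsin each take ₹3,000.

Rosa receives ₹3,000.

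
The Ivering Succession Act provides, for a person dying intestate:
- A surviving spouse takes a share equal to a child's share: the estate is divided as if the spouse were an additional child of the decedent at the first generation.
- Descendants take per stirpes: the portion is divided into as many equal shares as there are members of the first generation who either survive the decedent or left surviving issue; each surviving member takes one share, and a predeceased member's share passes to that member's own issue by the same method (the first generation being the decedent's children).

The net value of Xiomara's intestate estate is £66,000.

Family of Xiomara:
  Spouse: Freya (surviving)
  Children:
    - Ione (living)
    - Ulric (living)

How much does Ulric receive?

The spouse counts as an additional share at the children's level, so there are 3 primary shares of £22,000. Freya takes one such share (£22,000).
The children's combined portion (£44,000) is divided into 2 shares of £22,000: Ione and Ulric each take £22,000.

Ulric receives £22,000.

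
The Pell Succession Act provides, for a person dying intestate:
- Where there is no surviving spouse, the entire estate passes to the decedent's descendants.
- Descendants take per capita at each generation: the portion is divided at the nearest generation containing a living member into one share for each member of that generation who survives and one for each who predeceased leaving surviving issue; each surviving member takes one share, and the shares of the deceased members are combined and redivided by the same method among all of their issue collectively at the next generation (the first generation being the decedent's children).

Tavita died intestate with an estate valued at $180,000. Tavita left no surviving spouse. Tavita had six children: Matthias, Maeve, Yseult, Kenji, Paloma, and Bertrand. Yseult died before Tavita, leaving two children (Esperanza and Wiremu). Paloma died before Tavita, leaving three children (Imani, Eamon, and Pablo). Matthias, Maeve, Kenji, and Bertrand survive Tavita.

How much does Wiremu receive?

The entire $180,000 passes to the descendants.
That amount ($180,000) is divided at the children's generation into 6 shares of $30,000. Matthias, Maeve, Kenji, and Bertrand each take $30,000. The 2 shares of the deceased (Yseult and Paloma) are combined into a pool of $60,000.
That pool ($60,000) is divided at the grandchildren's generation equally among Esperanza, Wiremu, Imani, Eamon, and Pablo: $12,000 each.

Wiremu receives $12,000.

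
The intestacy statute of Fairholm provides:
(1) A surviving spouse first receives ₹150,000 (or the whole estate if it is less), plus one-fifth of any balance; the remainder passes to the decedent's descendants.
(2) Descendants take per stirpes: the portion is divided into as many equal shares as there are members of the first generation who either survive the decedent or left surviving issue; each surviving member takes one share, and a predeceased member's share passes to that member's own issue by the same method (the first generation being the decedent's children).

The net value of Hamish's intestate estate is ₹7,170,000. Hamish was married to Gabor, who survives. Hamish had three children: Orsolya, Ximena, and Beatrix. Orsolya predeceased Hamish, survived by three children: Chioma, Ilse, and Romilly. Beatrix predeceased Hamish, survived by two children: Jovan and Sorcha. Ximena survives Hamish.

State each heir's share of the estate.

Gabor first takes ₹150,000, leaving a balance of ₹7,020,000. Gabor then takes one-fifth of the balance (₹1,404,000), for a total of ₹1,554,000. The remaining ₹5,616,000 passes to the descendants.
The descendants' portion (₹5,616,000) is divided into 3 shares of ₹1,872,000: Ximena takes ₹1,872,000; Orsolya's ₹1,872,000 share passes to Orsolya's issue; Beatrix's ₹1,872,000 share passes to Beatrix's issue.
Orsolya's share (₹1,872,000) is divided into 3 shares of ₹624,000: Chioma, Ilse, and Romilly each take ₹624,000.
Beatrix's share (₹1,872,000) is divided into 2 shares of ₹936,000: Jovan and Sorcha each take ₹936,000.

Gabor: ₹1,554,000; Chioma: ₹624,000; Ilse: ₹624,000; Romilly: ₹624,000; Ximena: ₹1,872,000; Jovan: ₹936,000; Sorcha: ₹936,000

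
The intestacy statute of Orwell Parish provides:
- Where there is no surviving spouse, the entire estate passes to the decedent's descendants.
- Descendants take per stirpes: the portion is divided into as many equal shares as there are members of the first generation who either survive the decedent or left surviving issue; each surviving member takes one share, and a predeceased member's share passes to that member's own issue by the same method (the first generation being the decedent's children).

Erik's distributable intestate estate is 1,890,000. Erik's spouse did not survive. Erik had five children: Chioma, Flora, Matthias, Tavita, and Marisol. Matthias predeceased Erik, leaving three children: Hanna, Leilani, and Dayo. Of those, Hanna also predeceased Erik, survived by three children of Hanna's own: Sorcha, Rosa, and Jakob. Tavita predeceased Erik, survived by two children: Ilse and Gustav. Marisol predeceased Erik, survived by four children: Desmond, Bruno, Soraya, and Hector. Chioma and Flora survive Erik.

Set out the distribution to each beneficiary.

The entire 1,890,000 passes to the descendants.
That amount (1,890,000) is divided into 5 shares of 378,000: Chioma and Flora each take 378,000; Matthias's 378,000 share passes to Matthias's issue; Tavita's 378,000 share passes to Tavita's issue; Marisol's 378,000 share passes to Marisol's issue.
Matthias's share (378,000) is divided into 3 shares of 126,000: Leilani and Dayo each take 126,000; Hanna's 126,000 share passes to Hanna's issue.
Hanna's share (126,000) is divided into 3 shares of 42,000: Sorcha, Rosa, and Jakob each take 42,000.
Tavita's share (378,000) is divided into 2 shares of 189,000: Ilse and Gustav each take 189,000.
Marisol's share (378,000) is divided into 4 shares of 94,500: Desmond, Bruno, Soraya, and Hector each take 94,500.

Chioma: 378,000; Flora: 378,000; Sorcha: 42,000; Rosa: 42,000; Jakob: 42,000; Leilani: 126,000; Dayo: 126,000; Ilse: 189,000; Gustav: 189,000; Desmond: 94,500; Bruno: 94,500; Soraya: 94,500; Hector: 94,500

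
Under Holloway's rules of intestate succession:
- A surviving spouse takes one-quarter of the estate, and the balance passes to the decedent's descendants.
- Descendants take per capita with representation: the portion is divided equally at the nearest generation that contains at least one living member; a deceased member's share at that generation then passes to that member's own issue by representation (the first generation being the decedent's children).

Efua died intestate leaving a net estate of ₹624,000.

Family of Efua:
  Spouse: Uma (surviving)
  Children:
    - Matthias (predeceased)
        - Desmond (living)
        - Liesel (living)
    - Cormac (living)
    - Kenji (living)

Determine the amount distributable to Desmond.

Uma takes one-quarter of ₹624,000 = ₹156,000. The remaining ₹468,000 passes to the descendants.
The descendants' portion (₹468,000) is divided into 3 shares of ₹156,000: Cormac and Kenji each take ₹156,000; Matthias's ₹156,000 share passes to Matthias's issue.
Matthias's share (₹156,000) is divided into 2 shares of ₹78,000: Desmond and Liesel each take ₹78,000.

Desmond receives ₹78,000.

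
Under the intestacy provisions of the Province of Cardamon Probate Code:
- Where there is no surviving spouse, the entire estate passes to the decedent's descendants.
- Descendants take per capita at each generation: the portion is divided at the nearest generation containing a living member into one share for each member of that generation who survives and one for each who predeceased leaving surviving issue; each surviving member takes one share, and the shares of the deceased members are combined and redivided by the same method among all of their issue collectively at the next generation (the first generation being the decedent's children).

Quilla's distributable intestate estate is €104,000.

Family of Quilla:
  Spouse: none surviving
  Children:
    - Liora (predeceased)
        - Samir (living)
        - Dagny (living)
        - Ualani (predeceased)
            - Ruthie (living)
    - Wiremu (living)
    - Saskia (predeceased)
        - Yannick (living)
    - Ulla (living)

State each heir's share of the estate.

Samir: €13,000; Dagny: €13,000; Ruthie: €13,000; Wiremu: €26,000; Yannick: €13,000; Ulla: €26,000

The entire €104,000 passes to the descendants.
That amount (€104,000) is divided at the children's generation into 4 shares of €26,000. Wiremu and Ulla each take €26,000. The 2 shares of the deceased (Liora and Saskia) are combined into a pool of €52,000.
That pool (€52,000) is divided at the grandchildren's generation into 4 shares of €13,000. Samir, Dagny, and Yannick each take €13,000. The remaining share for the deceased Ualani (€13,000) is carried to the next generation.
That pool (€13,000) passes entirely to Ruthie, the sole taker at the great-grandchildren's generation.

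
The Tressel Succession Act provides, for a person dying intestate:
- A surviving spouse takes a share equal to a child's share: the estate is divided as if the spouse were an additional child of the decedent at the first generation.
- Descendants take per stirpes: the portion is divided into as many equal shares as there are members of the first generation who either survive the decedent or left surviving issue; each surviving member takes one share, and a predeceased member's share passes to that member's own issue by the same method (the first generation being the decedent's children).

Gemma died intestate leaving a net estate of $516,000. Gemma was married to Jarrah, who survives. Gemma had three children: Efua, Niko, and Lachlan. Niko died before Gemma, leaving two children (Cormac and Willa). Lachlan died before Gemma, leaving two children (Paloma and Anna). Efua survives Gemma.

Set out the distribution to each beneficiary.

Jarrah: $129,000; Efua: $129,000; Cormac: $64,500; Willa: $64,500; Paloma: $64,500; Anna: $64,500

The spouse counts as an additional share at the children's level, so there are 4 primary shares of $129,000. Jarrah takes one such share ($129,000).
The children's combined portion ($387,000) is divided into 3 shares of $129,000: Efua takes $129,000; Niko's $129,000 share passes to Niko's issue; Lachlan's $129,000 share passes to Lachlan's issue.
Niko's share ($129,000) is divided into 2 shares of $64,500: Cormac and Willa each take $64,500.
Lachlan's share ($129,000) is divided into 2 shares of $64,500: Paloma and Anna each take $64,500.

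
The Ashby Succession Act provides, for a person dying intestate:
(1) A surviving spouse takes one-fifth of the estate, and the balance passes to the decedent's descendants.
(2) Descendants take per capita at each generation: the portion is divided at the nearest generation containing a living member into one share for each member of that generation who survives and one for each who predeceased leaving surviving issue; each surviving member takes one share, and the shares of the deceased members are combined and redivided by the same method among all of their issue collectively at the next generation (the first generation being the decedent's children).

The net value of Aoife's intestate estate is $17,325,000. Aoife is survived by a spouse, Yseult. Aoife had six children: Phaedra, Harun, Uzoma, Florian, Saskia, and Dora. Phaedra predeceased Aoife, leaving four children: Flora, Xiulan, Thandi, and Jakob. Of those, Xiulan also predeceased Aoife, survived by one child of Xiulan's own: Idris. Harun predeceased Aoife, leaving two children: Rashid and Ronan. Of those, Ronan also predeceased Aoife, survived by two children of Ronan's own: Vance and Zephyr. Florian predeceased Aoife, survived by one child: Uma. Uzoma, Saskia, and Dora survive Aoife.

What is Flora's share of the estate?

Yseult takes one-fifth of $17,325,000 = $3,465,000. The remaining $13,860,000 passes to the descendants.
The descendants' portion ($13,860,000) is divided at the children's generation into 6 shares of $2,310,000. Uzoma, Saskia, and Dora each take $2,310,000. The 3 shares of the deceased (Phaedra, Harun, and Florian) are combined into a pool of $6,930,000.
That pool ($6,930,000) is divided at the grandchildren's generation into 7 shares of $990,000. Flora, Thandi, Jakob, Rashid, and Uma each take $990,000. The 2 shares of the deceased (Xiulan and Ronan) are combined into a pool of $1,980,000.
That pool ($1,980,000) is divided at the great-grandchildren's generation equally among Idris, Vance, and Zephyr: $660,000 each.

Flora receives $990,000.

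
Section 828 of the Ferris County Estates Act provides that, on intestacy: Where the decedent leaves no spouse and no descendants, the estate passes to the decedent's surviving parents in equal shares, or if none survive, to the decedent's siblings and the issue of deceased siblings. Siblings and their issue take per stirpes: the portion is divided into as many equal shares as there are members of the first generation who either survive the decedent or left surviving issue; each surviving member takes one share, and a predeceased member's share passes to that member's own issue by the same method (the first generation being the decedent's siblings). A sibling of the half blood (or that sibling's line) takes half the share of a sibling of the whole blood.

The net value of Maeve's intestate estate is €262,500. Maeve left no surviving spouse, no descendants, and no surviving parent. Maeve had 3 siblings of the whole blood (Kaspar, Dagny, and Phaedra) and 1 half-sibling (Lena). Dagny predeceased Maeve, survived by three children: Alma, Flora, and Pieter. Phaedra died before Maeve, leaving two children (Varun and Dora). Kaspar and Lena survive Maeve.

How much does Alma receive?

Alma receives €25,000.

The entire €262,500 passes to the siblings and their issue.
Counting each half-blood sibling's line as half a unit, there are 7/2 units in €262,500, so one unit is €75,000. Whole-blood lines (Kaspar, Dagny, and Phaedra) take €75,000 each; half-blood lines (Lena) take €37,500 each.
Dagny's share (€75,000) is divided into 3 shares of €25,000: Alma, Flora, and Pieter each take €25,000.
Phaedra's share (€75,000) is divided into 2 shares of €37,500: Varun and Dora each take €37,500.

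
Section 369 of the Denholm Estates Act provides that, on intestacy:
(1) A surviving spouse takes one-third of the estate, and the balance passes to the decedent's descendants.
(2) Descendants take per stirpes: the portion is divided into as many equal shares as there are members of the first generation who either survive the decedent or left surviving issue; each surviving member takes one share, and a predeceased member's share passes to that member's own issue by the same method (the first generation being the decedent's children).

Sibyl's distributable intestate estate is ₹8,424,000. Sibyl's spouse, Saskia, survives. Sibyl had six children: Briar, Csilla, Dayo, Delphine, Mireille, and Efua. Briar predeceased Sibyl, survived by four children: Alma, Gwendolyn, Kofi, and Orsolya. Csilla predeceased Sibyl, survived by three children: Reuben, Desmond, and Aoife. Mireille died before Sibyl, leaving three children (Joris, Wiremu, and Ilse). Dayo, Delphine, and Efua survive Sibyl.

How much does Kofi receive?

Saskia takes one-third of ₹8,424,000 = ₹2,808,000. The remaining ₹5,616,000 passes to the descendants.
The descendants' portion (₹5,616,000) is divided into 6 shares of ₹936,000: Dayo, Delphine, and Efua each take ₹936,000; Briar's ₹936,000 share passes to Briar's issue; Csilla's ₹936,000 share passes to Csilla's issue; Mireille's ₹936,000 share passes to Mireille's issue.
Briar's share (₹936,000) is divided into 4 shares of ₹234,000: Alma, Gwendolyn, Kofi, and Orsolya each take ₹234,000.
Csilla's share (₹936,000) is divided into 3 shares of ₹312,000: Reuben, Desmond, and Aoife each take ₹312,000.
Mireille's share (₹936,000) is divided into 3 shares of ₹312,000: Joris, Wiremu, and Ilse each take ₹312,000.

Kofi receives ₹234,000.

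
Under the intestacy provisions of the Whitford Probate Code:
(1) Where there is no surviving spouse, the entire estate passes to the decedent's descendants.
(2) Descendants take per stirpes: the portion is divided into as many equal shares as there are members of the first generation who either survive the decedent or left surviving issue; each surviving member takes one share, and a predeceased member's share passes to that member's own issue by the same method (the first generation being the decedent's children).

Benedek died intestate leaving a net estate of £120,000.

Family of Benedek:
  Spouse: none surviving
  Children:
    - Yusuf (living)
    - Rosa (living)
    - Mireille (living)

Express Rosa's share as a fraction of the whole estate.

The entire £120,000 passes to the descendants.
That amount (£120,000) is divided into 3 shares of £40,000: Yusuf, Rosa, and Mireille each take £40,000.

Rosa receives 1/3 of the estate.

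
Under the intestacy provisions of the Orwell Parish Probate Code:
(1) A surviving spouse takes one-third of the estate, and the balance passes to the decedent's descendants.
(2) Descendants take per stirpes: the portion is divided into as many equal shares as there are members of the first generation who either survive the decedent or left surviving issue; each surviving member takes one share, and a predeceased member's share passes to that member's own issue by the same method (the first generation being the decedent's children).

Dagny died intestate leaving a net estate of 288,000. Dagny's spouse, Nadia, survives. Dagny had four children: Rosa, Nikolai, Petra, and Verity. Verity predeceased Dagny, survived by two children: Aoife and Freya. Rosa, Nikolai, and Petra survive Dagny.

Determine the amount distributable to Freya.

Freya receives 24,000.

Nadia takes one-third of 288,000 = 96,000. The remaining 192,000 passes to the descendants.
The descendants' portion (192,000) is divided into 4 shares of 48,000: Rosa, Nikolai, and Petra each take 48,000; Verity's 48,000 share passes to Verity's issue.
Verity's share (48,000) is divided into 2 shares of 24,000: Aoife and Freya each take 24,000.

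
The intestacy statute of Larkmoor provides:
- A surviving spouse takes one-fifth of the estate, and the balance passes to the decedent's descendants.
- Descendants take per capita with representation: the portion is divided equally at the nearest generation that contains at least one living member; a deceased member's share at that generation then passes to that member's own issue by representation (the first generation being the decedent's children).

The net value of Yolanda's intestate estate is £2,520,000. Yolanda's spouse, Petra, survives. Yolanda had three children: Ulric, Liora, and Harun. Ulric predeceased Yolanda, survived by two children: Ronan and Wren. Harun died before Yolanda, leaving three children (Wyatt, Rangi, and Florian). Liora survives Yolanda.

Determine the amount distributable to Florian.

Petra takes one-fifth of £2,520,000 = £504,000. The remaining £2,016,000 passes to the descendants.
The descendants' portion (£2,016,000) is divided into 3 shares of £672,000: Liora takes £672,000; Ulric's £672,000 share passes to Ulric's issue; Harun's £672,000 share passes to Harun's issue.
Ulric's share (£672,000) is divided into 2 shares of £336,000: Ronan and Wren each take £336,000.
Harun's share (£672,000) is divided into 3 shares of £224,000: Wyatt, Rangi, and Florian each take £224,000.

Florian receives £224,000.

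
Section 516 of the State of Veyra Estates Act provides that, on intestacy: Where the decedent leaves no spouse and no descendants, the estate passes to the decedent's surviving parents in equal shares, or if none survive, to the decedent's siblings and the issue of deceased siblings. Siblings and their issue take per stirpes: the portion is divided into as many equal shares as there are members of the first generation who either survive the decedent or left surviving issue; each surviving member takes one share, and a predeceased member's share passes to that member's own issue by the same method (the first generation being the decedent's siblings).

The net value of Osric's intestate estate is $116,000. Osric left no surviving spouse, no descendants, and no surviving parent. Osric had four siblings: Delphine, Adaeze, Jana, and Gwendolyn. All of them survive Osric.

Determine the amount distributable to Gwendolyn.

The entire $116,000 passes to the siblings and their issue.
That amount ($116,000) is divided into 4 shares of $29,000: Delphine, Adaeze, Jana, and Gwendolyn each take $29,000.

Gwendolyn receives $29,000.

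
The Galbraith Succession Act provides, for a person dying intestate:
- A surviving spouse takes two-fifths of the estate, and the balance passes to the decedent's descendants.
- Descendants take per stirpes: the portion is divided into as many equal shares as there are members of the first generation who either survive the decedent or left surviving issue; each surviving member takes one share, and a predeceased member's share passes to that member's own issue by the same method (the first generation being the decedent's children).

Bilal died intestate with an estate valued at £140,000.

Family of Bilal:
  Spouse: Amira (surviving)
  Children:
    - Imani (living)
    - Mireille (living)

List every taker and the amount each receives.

Amira: £56,000; Imani: £42,000; Mireille: £42,000

Amira takes two-fifths of £140,000 = £56,000. The remaining £84,000 passes to the descendants.
The descendants' portion (£84,000) is divided into 2 shares of £42,000: Imani and Mireille each take £42,000.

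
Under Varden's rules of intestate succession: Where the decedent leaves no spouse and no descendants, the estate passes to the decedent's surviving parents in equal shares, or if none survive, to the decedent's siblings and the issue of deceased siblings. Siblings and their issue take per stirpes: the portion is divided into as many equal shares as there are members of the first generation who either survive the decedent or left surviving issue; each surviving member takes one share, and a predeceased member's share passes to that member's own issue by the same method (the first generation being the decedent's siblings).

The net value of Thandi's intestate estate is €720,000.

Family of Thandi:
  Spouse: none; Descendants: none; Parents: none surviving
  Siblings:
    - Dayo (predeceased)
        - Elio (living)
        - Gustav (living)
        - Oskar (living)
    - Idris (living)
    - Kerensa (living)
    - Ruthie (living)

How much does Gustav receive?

Gustav receives €60,000.

The entire €720,000 passes to the siblings and their issue.
That amount (€720,000) is divided into 4 shares of €180,000: Idris, Kerensa, and Ruthie each take €180,000; Dayo's €180,000 share passes to Dayo's issue.
Dayo's share (€180,000) is divided into 3 shares of €60,000: Elio, Gustav, and Oskar each take €60,000.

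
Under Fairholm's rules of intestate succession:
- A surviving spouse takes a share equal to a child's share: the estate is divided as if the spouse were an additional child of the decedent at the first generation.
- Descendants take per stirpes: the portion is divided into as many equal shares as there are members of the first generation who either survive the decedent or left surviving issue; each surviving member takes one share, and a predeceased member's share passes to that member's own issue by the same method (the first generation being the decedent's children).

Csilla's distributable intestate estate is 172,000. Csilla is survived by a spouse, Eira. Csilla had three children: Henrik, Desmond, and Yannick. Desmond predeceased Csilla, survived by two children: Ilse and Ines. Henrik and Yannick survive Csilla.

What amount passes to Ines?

The spouse counts as an additional share at the children's level, so there are 4 primary shares of 43,000. Eira takes one such share (43,000).
The children's combined portion (129,000) is divided into 3 shares of 43,000: Henrik and Yannick each take 43,000; Desmond's 43,000 share passes to Desmond's issue.
Desmond's share (43,000) is divided into 2 shares of 21,500: Ilse and Ines each take 21,500.

Ines receives 21,500.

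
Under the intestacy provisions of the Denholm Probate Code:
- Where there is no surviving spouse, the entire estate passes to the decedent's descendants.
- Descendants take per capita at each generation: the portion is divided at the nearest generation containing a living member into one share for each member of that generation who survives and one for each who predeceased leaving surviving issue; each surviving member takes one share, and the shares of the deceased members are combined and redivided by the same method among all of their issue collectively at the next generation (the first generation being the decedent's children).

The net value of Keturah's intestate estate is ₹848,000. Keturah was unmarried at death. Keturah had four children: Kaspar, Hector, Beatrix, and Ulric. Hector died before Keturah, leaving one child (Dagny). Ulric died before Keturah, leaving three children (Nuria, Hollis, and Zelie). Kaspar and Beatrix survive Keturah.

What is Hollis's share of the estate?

The entire ₹848,000 passes to the descendants.
That amount (₹848,000) is divided at the children's generation into 4 shares of ₹212,000. Kaspar and Beatrix each take ₹212,000. The 2 shares of the deceased (Hector and Ulric) are combined into a pool of ₹424,000.
That pool (₹424,000) is divided at the grandchildren's generation equally among Dagny, Nuria, Hollis, and Zelie: ₹106,000 each.

Hollis receives ₹106,000.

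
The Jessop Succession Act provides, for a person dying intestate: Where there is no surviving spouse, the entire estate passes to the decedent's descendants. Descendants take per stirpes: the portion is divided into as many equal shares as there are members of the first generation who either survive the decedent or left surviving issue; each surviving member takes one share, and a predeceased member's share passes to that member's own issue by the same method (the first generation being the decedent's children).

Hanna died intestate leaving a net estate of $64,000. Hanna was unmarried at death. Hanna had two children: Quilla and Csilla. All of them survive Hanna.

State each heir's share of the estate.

The entire $64,000 passes to the descendants.
That amount ($64,000) is divided into 2 shares of $32,000: Quilla and Csilla each take $32,000.

Quilla: $32,000; Csilla: $32,000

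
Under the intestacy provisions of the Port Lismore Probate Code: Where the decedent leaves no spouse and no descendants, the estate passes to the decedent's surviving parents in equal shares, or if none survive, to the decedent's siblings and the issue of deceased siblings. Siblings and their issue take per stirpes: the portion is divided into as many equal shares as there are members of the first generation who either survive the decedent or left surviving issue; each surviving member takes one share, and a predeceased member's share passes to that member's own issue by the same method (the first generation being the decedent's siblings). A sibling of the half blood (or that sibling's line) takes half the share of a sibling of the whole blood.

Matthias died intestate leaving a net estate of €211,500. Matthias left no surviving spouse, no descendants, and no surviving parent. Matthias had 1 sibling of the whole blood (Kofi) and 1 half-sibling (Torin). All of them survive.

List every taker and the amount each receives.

Kofi: €141,000; Torin: €70,500

The entire €211,500 passes to the siblings and their issue.
Counting each half-blood sibling's line as half a unit, there are 3/2 units in €211,500, so one unit is €141,000. Whole-blood lines (Kofi) take €141,000 each; half-blood lines (Torin) take €70,500 each.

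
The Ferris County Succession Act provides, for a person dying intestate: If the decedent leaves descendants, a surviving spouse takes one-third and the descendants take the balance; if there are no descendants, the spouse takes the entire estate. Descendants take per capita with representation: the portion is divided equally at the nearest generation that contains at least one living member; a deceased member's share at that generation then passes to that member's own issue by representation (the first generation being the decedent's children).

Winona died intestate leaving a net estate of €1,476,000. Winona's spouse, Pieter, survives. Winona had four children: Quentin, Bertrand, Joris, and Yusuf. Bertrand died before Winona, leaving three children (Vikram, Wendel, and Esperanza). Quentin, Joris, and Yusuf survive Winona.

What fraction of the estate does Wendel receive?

Pieter takes one-third of €1,476,000 = €492,000. The remaining €984,000 passes to the descendants.
The descendants' portion (€984,000) is divided into 4 shares of €246,000: Quentin, Joris, and Yusuf each take €246,000; Bertrand's €246,000 share passes to Bertrand's issue.
Bertrand's share (€246,000) is divided into 3 shares of €82,000: Vikram, Wendel, and Esperanza each take €82,000.

Wendel receives 1/18 of the estate.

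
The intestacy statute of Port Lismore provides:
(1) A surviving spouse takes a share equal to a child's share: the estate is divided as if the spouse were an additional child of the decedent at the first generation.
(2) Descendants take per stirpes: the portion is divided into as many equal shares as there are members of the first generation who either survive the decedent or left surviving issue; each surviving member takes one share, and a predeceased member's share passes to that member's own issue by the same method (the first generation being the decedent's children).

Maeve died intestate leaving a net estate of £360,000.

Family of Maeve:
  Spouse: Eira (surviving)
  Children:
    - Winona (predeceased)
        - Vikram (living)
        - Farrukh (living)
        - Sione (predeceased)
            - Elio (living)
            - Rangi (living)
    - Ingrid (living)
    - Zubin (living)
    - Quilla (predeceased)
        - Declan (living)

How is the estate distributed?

The spouse counts as an additional share at the children's level, so there are 5 primary shares of £72,000. Eira takes one such share (£72,000).
The children's combined portion (£288,000) is divided into 4 shares of £72,000: Ingrid and Zubin each take £72,000; Winona's £72,000 share passes to Winona's issue; Quilla's £72,000 share passes to Quilla's issue.
Winona's share (£72,000) is divided into 3 shares of £24,000: Vikram and Farrukh each take £24,000; Sione's £24,000 share passes to Sione's issue.
Sione's share (£24,000) is divided into 2 shares of £12,000: Elio and Rangi each take £12,000.
Quilla's share (£72,000) passes entirely to Declan.

Eira: £72,000; Vikram: £24,000; Farrukh: £24,000; Elio: £12,000; Rangi: £12,000; Ingrid: £72,000; Zubin: £72,000; Declan: £72,000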